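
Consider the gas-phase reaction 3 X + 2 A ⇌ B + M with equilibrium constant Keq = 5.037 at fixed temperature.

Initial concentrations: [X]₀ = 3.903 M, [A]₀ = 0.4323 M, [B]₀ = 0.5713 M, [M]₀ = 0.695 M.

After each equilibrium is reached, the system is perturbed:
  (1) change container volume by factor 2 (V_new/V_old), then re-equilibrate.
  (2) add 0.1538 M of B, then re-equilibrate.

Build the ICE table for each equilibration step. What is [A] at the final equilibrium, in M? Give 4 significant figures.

[A]_eq = 0.08711 M

Q₀ = 0.03573 vs Keq = 5.037 ⇒ Q<K, forward
Step 1:
                    X           A           B           M
  init          3.903      0.4323      0.5713       0.695
  Δ           -0.5591     -0.3728      0.1864      0.1864
  eq            3.344     0.05955      0.7577      0.8814
  solve Keq expr → x = 0.1864; check Q = 5.037
Then change container volume by factor 2 (V_new/V_old).
Step 2:
                    X           A           B           M
  init          1.672     0.02977      0.3788      0.4407
  Δ           0.06775     0.04517    -0.02258    -0.02258
  eq             1.74     0.07494      0.3563      0.4181
  solve Keq expr → x = -0.02258; check Q = 5.037
Then add 0.1538 M of B.
Step 3:
                    X           A           B           M
  init           1.74     0.07494      0.5101      0.4181
  Δ           0.01825     0.01217   -0.006084   -0.006084
  eq            1.758     0.08711       0.504       0.412
  solve Keq expr → x = -0.006084; check Q = 5.037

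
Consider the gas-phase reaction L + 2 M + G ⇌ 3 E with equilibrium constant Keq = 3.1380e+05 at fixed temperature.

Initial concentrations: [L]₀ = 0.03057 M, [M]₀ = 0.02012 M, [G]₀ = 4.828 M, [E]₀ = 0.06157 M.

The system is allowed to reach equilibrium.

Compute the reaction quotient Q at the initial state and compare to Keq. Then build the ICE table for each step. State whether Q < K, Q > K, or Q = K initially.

Q₀ = 3.907 vs Keq = 3.1380e+05 ⇒ Q<K, forward
Step 1:
                   L          M          G          E
  I          0.03057    0.02012      4.828    0.06157
  C        -0.009982   -0.01996  -0.009982    0.02994
  E          0.02059 1.5691e-04      4.818    0.09151
  solve Keq expr → x = 0.009982; check Q = 3.1380e+05

Q₀ = 3.907; Q < K (proceeds forward)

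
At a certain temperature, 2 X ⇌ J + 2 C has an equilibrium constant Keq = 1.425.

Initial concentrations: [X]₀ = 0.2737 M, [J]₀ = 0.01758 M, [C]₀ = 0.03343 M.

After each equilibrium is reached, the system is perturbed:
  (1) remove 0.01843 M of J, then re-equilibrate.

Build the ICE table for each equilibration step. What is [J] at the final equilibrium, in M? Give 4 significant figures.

Q₀ = 2.6227e-04 vs Keq = 1.425 ⇒ Q<K, forward
Step 1:
                  X         J         C
  Initial    0.2737   0.01758   0.03343
  Change    -0.2046    0.1023    0.2046
  Equil     0.06906    0.1199    0.2381
  solve Keq expr → x = 0.1023; check Q = 1.425
Then remove 0.01843 M of J.
Step 2:
                  X         J         C
  Initial   0.06906    0.1015    0.2381
  Change  -0.003879   0.00194  0.003879
  Equil     0.06518    0.1034     0.242
  solve Keq expr → x = 0.00194; check Q = 1.425

[J]_eq = 0.1034 M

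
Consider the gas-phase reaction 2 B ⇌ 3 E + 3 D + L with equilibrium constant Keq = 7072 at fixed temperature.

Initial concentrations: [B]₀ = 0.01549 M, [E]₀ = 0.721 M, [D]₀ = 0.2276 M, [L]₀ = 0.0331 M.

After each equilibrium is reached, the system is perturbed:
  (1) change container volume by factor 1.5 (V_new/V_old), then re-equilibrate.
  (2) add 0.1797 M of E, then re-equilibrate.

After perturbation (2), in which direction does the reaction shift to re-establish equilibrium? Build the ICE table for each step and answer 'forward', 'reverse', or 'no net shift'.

Direction: reverse

Q₀ = 0.6096 vs Keq = 7072 ⇒ Q<K, forward
Step 1:
                   B          E          D          L
  I          0.01549      0.721     0.2276     0.0331
  C          -0.0153    0.02295    0.02295   0.007648
  E       1.9316e-04     0.7439     0.2505    0.04075
  solve Keq expr → x = 0.007648; check Q = 7072
Then change container volume by factor 1.5 (V_new/V_old).
Step 2:
                   B          E          D          L
  I       1.2878e-04      0.496      0.167    0.02717
  C       -8.1940e-05 1.2291e-04 1.2291e-04 4.0970e-05
  E       4.6835e-05     0.4961     0.1672    0.02721
  solve Keq expr → x = 4.0970e-05; check Q = 7072
Then add 0.1797 M of E.
Step 3:
                   B          E          D          L
  I       4.6835e-05     0.6758     0.1672    0.02721
  C       2.7576e-05 -4.1364e-05 -4.1364e-05 -1.3788e-05
  E       7.4412e-05     0.6757     0.1671    0.02719
  solve Keq expr → x = -1.3788e-05; check Q = 7072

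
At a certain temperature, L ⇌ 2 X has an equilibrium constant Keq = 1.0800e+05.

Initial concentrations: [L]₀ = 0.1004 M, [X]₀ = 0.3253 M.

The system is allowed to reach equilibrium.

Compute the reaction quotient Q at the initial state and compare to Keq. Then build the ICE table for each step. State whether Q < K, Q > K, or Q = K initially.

Q₀ = 1.054 vs Keq = 1.0800e+05 ⇒ Q<K, forward
Step 1:
                   L          X
  I           0.1004     0.3253
  C          -0.1004     0.2008
  E       2.5627e-06     0.5261
  solve Keq expr → x = 0.1004; check Q = 1.0800e+05

Q₀ = 1.054; Q < K (proceeds forward)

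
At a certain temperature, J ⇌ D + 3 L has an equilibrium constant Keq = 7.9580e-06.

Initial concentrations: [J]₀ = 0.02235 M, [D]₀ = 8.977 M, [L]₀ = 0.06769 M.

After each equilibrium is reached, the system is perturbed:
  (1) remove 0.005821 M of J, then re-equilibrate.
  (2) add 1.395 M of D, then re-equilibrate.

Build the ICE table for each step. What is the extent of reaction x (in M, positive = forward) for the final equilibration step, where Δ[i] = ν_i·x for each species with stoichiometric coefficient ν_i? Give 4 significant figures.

Q₀ = 0.1246 vs Keq = 7.9580e-06 ⇒ Q>K, reverse
Step 1:
                  J         D         L
  I         0.02235     8.977   0.06769
  C         0.02143  -0.02143   -0.0643
  E         0.04378     8.956  0.003389
  solve Keq expr → x = -0.02143; check Q = 7.9580e-06
Then remove 0.005821 M of J.
Step 2:
                  J         D         L
  I         0.03796     8.956  0.003389
  C       5.1960e-05 -5.1960e-05 -1.5588e-04
  E         0.03801     8.956  0.003233
  solve Keq expr → x = -5.1960e-05; check Q = 7.9580e-06
Then add 1.395 M of D.
Step 3:
                  J         D         L
  I         0.03801     10.35  0.003233
  C       5.0308e-05 -5.0308e-05 -1.5093e-04
  E         0.03807     10.35  0.003082
  solve Keq expr → x = -5.0308e-05; check Q = 7.9580e-06

x = -5.0308e-05 M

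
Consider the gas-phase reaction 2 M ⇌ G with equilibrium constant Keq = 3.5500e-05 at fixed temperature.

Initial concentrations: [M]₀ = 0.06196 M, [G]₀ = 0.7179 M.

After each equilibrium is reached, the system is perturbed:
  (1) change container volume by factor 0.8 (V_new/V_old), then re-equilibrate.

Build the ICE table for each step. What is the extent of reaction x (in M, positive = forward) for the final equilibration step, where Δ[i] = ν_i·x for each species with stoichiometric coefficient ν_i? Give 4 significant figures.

Q₀ = 187 vs Keq = 3.5500e-05 ⇒ Q>K, reverse
Step 1:
                    M           G
  Initial     0.06196      0.7179
  Change        1.436     -0.7178
  Equil         1.498  7.9620e-05
  solve Keq expr → x = -0.7178; check Q = 3.5500e-05
Then change container volume by factor 0.8 (V_new/V_old).
Step 2:
                    M           G
  Initial       1.872  9.9525e-05
  Change  -4.9749e-05  2.4875e-05
  Equil         1.872  1.2440e-04
  solve Keq expr → x = 2.4875e-05; check Q = 3.5500e-05

x = 2.4875e-05 M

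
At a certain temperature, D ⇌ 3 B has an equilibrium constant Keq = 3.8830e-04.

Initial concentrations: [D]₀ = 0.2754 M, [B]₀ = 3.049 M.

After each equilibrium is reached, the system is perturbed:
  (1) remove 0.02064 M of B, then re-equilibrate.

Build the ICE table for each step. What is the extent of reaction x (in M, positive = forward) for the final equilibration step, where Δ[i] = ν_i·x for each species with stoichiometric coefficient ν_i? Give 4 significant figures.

x = 0.006833 M

Q₀ = 102.9 vs Keq = 3.8830e-04 ⇒ Q>K, reverse
Step 1:
                  D         B
  I          0.2754     3.049
  C            0.99     -2.97
  E           1.265   0.07891
  solve Keq expr → x = -0.99; check Q = 3.8830e-04
Then remove 0.02064 M of B.
Step 2:
                  D         B
  I           1.265   0.05827
  C       -0.006833    0.0205
  E           1.259   0.07877
  solve Keq expr → x = 0.006833; check Q = 3.8830e-04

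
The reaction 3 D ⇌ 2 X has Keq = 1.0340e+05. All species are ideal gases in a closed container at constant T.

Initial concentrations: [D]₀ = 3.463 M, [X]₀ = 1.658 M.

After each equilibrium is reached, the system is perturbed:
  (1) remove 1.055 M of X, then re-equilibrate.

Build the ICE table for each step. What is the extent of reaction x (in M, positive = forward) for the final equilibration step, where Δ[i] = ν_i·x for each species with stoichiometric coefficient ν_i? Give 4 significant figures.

x = 0.003305 M

Q₀ = 0.06619 vs Keq = 1.0340e+05 ⇒ Q<K, forward
Step 1:
                    D           X
  init          3.463       1.658
  Δ             -3.41       2.273
  eq          0.05307       3.931
  solve Keq expr → x = 1.137; check Q = 1.0340e+05
Then remove 1.055 M of X.
Step 2:
                    D           X
  init        0.05307       2.876
  Δ         -0.009914    0.006609
  eq          0.04316       2.883
  solve Keq expr → x = 0.003305; check Q = 1.0340e+05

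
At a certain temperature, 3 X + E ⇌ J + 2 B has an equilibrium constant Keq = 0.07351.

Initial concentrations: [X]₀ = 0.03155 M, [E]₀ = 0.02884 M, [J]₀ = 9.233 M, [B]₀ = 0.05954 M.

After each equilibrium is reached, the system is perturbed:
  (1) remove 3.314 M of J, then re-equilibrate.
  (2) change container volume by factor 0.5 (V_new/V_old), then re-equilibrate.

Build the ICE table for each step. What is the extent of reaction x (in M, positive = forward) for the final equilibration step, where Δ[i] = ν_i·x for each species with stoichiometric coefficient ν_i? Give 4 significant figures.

Q₀ = 3.6138e+04 vs Keq = 0.07351 ⇒ Q>K, reverse
Step 1:
                    X           E           J           B
  init        0.03155     0.02884       9.233     0.05954
  Δ           0.08797     0.02932    -0.02932    -0.05865
  eq           0.1195     0.05816       9.204  8.9065e-04
  solve Keq expr → x = -0.02932; check Q = 0.07351
Then remove 3.314 M of J.
Step 2:
                    X           E           J           B
  init         0.1195     0.05816        5.89  8.9065e-04
  Δ       -3.2570e-04 -1.0857e-04  1.0857e-04  2.1713e-04
  eq           0.1192     0.05806        5.89    0.001108
  solve Keq expr → x = 1.0857e-04; check Q = 0.07351
Then change container volume by factor 0.5 (V_new/V_old).
Step 3:
                    X           E           J           B
  init         0.2384      0.1161       11.78    0.002216
  Δ         -0.001328 -4.4279e-04  4.4279e-04  8.8557e-04
  eq           0.2371      0.1157       11.78    0.003101
  solve Keq expr → x = 4.4279e-04; check Q = 0.07351

x = 4.4279e-04 M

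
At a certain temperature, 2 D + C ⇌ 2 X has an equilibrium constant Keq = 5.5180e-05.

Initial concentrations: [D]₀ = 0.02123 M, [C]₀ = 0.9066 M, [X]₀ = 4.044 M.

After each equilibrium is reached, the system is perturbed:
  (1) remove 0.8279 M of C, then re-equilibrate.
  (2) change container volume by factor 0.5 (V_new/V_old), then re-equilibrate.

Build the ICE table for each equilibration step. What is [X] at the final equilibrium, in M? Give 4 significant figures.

[X]_eq = 0.1211 M

Q₀ = 4.0023e+04 vs Keq = 5.5180e-05 ⇒ Q>K, reverse
Step 1:
                    D           C           X
  Initial     0.02123      0.9066       4.044
  Change        3.993       1.997      -3.993
  Equil         4.014       2.903     0.05081
  solve Keq expr → x = -1.997; check Q = 5.5180e-05
Then remove 0.8279 M of C.
Step 2:
                    D           C           X
  Initial       4.014       2.075     0.05081
  Change     0.007729    0.003864   -0.007729
  Equil         4.022       2.079     0.04308
  solve Keq expr → x = -0.003864; check Q = 5.5180e-05
Then change container volume by factor 0.5 (V_new/V_old).
Step 3:
                    D           C           X
  Initial       8.044       4.158     0.08616
  Change     -0.03491    -0.01745     0.03491
  Equil         8.009       4.141      0.1211
  solve Keq expr → x = 0.01745; check Q = 5.5180e-05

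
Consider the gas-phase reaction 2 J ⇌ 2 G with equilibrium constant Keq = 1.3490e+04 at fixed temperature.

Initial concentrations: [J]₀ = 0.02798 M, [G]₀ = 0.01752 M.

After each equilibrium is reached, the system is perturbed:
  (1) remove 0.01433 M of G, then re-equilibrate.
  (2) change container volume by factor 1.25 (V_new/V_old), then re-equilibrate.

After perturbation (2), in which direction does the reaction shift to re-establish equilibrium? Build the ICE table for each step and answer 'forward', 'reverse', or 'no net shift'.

Q₀ = 0.3921 vs Keq = 1.3490e+04 ⇒ Q<K, forward
Step 1:
                   J          G
  I          0.02798    0.01752
  C         -0.02759    0.02759
  E       3.8840e-04    0.04511
  solve Keq expr → x = 0.0138; check Q = 1.3490e+04
Then remove 0.01433 M of G.
Step 2:
                   J          G
  I       3.8840e-04    0.03078
  C       -1.2233e-04 1.2233e-04
  E       2.6608e-04     0.0309
  solve Keq expr → x = 6.1163e-05; check Q = 1.3490e+04
Then change container volume by factor 1.25 (V_new/V_old).
Step 3:
                   J          G
  I       2.1286e-04    0.02472
  C                0          0
  E       2.1286e-04    0.02472
  solve Keq expr → x = 0; check Q = 1.3490e+04

Direction: no net shift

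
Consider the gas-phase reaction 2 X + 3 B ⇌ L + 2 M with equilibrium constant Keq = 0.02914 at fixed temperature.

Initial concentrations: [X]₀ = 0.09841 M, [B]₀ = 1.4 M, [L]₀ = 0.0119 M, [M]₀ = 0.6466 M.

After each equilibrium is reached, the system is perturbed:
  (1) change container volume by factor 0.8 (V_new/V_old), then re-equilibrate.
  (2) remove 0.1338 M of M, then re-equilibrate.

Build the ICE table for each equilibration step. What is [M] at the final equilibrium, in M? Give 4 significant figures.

Q₀ = 0.1872 vs Keq = 0.02914 ⇒ Q>K, reverse
Step 1:
                    X           B           L           M
  I           0.09841         1.4      0.0119      0.6466
  C           0.01799     0.02699   -0.008997    -0.01799
  E            0.1164       1.427    0.002903      0.6286
  solve Keq expr → x = -0.008997; check Q = 0.02914
Then change container volume by factor 0.8 (V_new/V_old).
Step 2:
                    X           B           L           M
  I            0.1455       1.784    0.003629      0.7858
  C         -0.003379   -0.005068    0.001689    0.003379
  E            0.1421       1.779    0.005319      0.7891
  solve Keq expr → x = 0.001689; check Q = 0.02914
Then remove 0.1338 M of M.
Step 3:
                    X           B           L           M
  I            0.1421       1.779    0.005319      0.6553
  C         -0.003697   -0.005545    0.001848    0.003697
  E            0.1384       1.773    0.007167       0.659
  solve Keq expr → x = 0.001848; check Q = 0.02914

[M]_eq = 0.659 M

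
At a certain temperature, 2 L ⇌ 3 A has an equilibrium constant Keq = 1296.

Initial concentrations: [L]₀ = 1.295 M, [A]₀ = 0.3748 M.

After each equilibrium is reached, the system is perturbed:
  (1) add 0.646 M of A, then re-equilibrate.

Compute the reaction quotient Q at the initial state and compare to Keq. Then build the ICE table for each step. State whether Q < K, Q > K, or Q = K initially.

Q₀ = 0.03139 vs Keq = 1296 ⇒ Q<K, forward
Step 1:
                   L          A
  init         1.295     0.3748
  Δ           -1.205      1.808
  eq         0.08959      2.183
  solve Keq expr → x = 0.6027; check Q = 1296
Then add 0.646 M of A.
Step 2:
                   L          A
  init       0.08959      2.829
  Δ          0.03855   -0.05782
  eq          0.1281      2.771
  solve Keq expr → x = -0.01927; check Q = 1296

Q₀ = 0.03139; Q < K (proceeds forward)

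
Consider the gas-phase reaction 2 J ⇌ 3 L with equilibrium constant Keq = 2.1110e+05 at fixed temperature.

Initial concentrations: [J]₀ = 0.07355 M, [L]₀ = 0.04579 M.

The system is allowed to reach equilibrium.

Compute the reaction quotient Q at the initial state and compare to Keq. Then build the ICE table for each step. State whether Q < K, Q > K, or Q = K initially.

Q₀ = 0.01775 vs Keq = 2.1110e+05 ⇒ Q<K, forward
Step 1:
                    J           L
  I           0.07355     0.04579
  C          -0.07342      0.1101
  E        1.3399e-04      0.1559
  solve Keq expr → x = 0.03671; check Q = 2.1110e+05

Q₀ = 0.01775; Q < K (proceeds forward)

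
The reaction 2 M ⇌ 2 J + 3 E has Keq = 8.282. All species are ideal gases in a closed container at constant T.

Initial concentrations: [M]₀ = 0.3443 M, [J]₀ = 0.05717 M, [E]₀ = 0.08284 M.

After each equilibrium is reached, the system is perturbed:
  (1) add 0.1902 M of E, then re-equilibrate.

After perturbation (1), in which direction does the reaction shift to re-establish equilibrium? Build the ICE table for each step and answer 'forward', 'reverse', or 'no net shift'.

Q₀ = 1.5674e-05 vs Keq = 8.282 ⇒ Q<K, forward
Step 1:
                   M          J          E
  Initial     0.3443    0.05717    0.08284
  Change      -0.297      0.297     0.4455
  Equil      0.04727     0.3542     0.5284
  solve Keq expr → x = 0.1485; check Q = 8.282
Then add 0.1902 M of E.
Step 2:
                   M          J          E
  Initial    0.04727     0.3542     0.7186
  Change     0.01935   -0.01935   -0.02903
  Equil      0.06662     0.3348     0.6896
  solve Keq expr → x = -0.009676; check Q = 8.282

Direction: reverse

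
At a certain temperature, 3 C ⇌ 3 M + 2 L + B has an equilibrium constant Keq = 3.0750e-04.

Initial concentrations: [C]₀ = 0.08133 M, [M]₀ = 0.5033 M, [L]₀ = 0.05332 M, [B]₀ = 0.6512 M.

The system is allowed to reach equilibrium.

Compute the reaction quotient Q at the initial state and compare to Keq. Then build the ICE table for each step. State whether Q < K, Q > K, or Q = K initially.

Q₀ = 0.4388 vs Keq = 3.0750e-04 ⇒ Q>K, reverse
Step 1:
                    C           M           L           B
  init        0.08133      0.5033     0.05332      0.6512
  Δ           0.07286    -0.07286    -0.04857    -0.02429
  eq           0.1542      0.4304    0.004748      0.6269
  solve Keq expr → x = -0.02429; check Q = 3.0750e-04

Q₀ = 0.4388; Q > K (proceeds reverse)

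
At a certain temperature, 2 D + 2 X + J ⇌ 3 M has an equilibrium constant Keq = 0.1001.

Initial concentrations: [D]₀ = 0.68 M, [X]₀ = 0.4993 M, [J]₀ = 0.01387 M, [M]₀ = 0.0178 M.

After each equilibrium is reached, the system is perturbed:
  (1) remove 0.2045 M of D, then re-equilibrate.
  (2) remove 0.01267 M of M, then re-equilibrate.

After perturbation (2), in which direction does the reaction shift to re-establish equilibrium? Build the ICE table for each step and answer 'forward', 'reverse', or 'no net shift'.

Direction: forward

Q₀ = 0.003527 vs Keq = 0.1001 ⇒ Q<K, forward
Step 1:
                  D         X         J         M
  Initial      0.68    0.4993   0.01387    0.0178
  Change   -0.01505  -0.01505 -0.007526   0.02258
  Equil      0.6649    0.4842  0.006344   0.04038
  solve Keq expr → x = 0.007526; check Q = 0.1001
Then remove 0.2045 M of D.
Step 2:
                  D         X         J         M
  Initial    0.4604    0.4842  0.006344   0.04038
  Change   0.003722  0.003722  0.001861 -0.005583
  Equil      0.4642     0.488  0.008204    0.0348
  solve Keq expr → x = -0.001861; check Q = 0.1001
Then remove 0.01267 M of M.
Step 3:
                  D         X         J         M
  Initial    0.4642     0.488  0.008204   0.02213
  Change   -0.00531  -0.00531 -0.002655  0.007965
  Equil      0.4589    0.4827   0.00555   0.03009
  solve Keq expr → x = 0.002655; check Q = 0.1001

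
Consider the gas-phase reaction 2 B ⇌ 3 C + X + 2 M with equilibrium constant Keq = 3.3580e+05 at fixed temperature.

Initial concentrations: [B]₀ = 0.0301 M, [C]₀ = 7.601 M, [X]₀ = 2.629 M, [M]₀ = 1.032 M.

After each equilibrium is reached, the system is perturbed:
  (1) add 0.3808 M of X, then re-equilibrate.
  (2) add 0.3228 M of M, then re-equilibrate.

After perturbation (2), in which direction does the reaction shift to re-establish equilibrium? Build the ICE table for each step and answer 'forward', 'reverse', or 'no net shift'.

Q₀ = 1.3572e+06 vs Keq = 3.3580e+05 ⇒ Q>K, reverse
Step 1:
                    B           C           X           M
  init         0.0301       7.601       2.629       1.032
  Δ           0.02812    -0.04218    -0.01406    -0.02812
  eq          0.05822       7.559       2.615       1.004
  solve Keq expr → x = -0.01406; check Q = 3.3580e+05
Then add 0.3808 M of X.
Step 2:
                    B           C           X           M
  init        0.05822       7.559       2.996       1.004
  Δ          0.003772   -0.005657   -0.001886   -0.003772
  eq          0.06199       7.553       2.994           1
  solve Keq expr → x = -0.001886; check Q = 3.3580e+05
Then add 0.3228 M of M.
Step 3:
                    B           C           X           M
  init        0.06199       7.553       2.994       1.323
  Δ           0.01831    -0.02746   -0.009155    -0.01831
  eq           0.0803       7.526       2.985       1.305
  solve Keq expr → x = -0.009155; check Q = 3.3580e+05

Direction: reverse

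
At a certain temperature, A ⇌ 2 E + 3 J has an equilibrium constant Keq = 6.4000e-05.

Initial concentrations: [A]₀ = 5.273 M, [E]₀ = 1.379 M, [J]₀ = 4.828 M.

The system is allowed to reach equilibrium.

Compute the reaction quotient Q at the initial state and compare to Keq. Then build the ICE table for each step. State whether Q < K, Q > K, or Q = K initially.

Q₀ = 40.59 vs Keq = 6.4000e-05 ⇒ Q>K, reverse
Step 1:
                    A           E           J
  Initial       5.273       1.379       4.828
  Change       0.6874      -1.375      -2.062
  Equil          5.96    0.004246       2.766
  solve Keq expr → x = -0.6874; check Q = 6.4000e-05

Q₀ = 40.59; Q > K (proceeds reverse)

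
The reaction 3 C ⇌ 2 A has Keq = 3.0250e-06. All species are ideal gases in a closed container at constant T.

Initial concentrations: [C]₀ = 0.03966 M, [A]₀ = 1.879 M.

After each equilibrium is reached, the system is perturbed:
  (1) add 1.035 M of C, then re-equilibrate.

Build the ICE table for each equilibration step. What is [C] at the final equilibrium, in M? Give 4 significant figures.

Q₀ = 5.6597e+04 vs Keq = 3.0250e-06 ⇒ Q>K, reverse
Step 1:
                  C         A
  init      0.03966     1.879
  Δ           2.806    -1.871
  eq          2.846  0.008349
  solve Keq expr → x = -0.9353; check Q = 3.0250e-06
Then add 1.035 M of C.
Step 2:
                  C         A
  init        3.881  0.008349
  Δ       -0.007364  0.004909
  eq          3.873   0.01326
  solve Keq expr → x = 0.002455; check Q = 3.0250e-06

[C]_eq = 3.873 M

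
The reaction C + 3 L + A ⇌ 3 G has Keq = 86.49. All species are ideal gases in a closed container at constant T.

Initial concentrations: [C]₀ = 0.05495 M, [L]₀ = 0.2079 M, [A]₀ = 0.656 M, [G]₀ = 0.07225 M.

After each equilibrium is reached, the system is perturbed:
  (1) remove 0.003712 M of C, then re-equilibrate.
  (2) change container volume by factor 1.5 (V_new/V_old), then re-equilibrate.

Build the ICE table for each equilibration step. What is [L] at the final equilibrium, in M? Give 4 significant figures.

Q₀ = 1.164 vs Keq = 86.49 ⇒ Q<K, forward
Step 1:
                    C           L           A           G
  init        0.05495      0.2079       0.656     0.07225
  Δ          -0.02612    -0.07835    -0.02612     0.07835
  eq          0.02883      0.1296      0.6299      0.1506
  solve Keq expr → x = 0.02612; check Q = 86.49
Then remove 0.003712 M of C.
Step 2:
                    C           L           A           G
  init        0.02512      0.1296      0.6299      0.1506
  Δ        8.1143e-04    0.002434  8.1143e-04   -0.002434
  eq          0.02593       0.132      0.6307      0.1482
  solve Keq expr → x = -8.1143e-04; check Q = 86.49
Then change container volume by factor 1.5 (V_new/V_old).
Step 3:
                    C           L           A           G
  init        0.01729     0.08799      0.4205     0.09878
  Δ          0.003266    0.009798    0.003266   -0.009798
  eq          0.02056     0.09779      0.4237     0.08898
  solve Keq expr → x = -0.003266; check Q = 86.49

[L]_eq = 0.09779 M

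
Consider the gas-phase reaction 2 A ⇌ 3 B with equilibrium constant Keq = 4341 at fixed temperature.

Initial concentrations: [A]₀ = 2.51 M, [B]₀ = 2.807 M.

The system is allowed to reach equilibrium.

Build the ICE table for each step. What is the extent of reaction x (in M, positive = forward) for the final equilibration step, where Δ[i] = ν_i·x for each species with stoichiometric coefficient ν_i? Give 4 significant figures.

x = 1.137 M

Q₀ = 3.511 vs Keq = 4341 ⇒ Q<K, forward
Step 1:
                  A         B
  Initial      2.51     2.807
  Change     -2.275     3.412
  Equil      0.2354     6.219
  solve Keq expr → x = 1.137; check Q = 4341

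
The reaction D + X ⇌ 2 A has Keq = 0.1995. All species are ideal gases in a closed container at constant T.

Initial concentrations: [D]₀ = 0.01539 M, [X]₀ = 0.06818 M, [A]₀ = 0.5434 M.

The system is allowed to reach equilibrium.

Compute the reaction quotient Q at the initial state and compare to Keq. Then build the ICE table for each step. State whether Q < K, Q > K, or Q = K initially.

Q₀ = 281.4 vs Keq = 0.1995 ⇒ Q>K, reverse
Step 1:
                   D          X          A
  init       0.01539    0.06818     0.5434
  Δ           0.2147     0.2147    -0.4294
  eq          0.2301     0.2829      0.114
  solve Keq expr → x = -0.2147; check Q = 0.1995

Q₀ = 281.4; Q > K (proceeds reverse)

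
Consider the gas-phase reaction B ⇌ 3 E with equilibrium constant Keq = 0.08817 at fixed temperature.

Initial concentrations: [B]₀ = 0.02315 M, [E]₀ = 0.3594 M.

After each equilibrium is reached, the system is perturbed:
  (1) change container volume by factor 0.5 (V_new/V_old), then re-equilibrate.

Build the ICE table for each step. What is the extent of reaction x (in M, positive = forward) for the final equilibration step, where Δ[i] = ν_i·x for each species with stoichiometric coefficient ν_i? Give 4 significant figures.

Q₀ = 2.005 vs Keq = 0.08817 ⇒ Q>K, reverse
Step 1:
                   B          E
  Initial    0.02315     0.3594
  Change     0.05608    -0.1682
  Equil      0.07923     0.1912
  solve Keq expr → x = -0.05608; check Q = 0.08817
Then change container volume by factor 0.5 (V_new/V_old).
Step 2:
                   B          E
  Initial     0.1585     0.3823
  Change     0.04079    -0.1224
  Equil       0.1992       0.26
  solve Keq expr → x = -0.04079; check Q = 0.08817

x = -0.04079 M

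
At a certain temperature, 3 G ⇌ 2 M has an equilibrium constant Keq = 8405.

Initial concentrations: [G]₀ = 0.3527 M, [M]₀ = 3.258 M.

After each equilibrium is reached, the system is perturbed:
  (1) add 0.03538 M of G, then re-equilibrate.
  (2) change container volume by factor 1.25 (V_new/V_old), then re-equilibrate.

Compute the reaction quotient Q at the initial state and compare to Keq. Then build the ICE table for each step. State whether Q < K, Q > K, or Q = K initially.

Q₀ = 241.9 vs Keq = 8405 ⇒ Q<K, forward
Step 1:
                   G          M
  I           0.3527      3.258
  C          -0.2411     0.1607
  E           0.1116      3.419
  solve Keq expr → x = 0.08036; check Q = 8405
Then add 0.03538 M of G.
Step 2:
                   G          M
  I            0.147      3.419
  C         -0.03487    0.02325
  E           0.1121      3.442
  solve Keq expr → x = 0.01162; check Q = 8405
Then change container volume by factor 1.25 (V_new/V_old).
Step 3:
                   G          M
  I           0.0897      2.754
  C          0.00682  -0.004547
  E          0.09652      2.749
  solve Keq expr → x = -0.002273; check Q = 8405

Q₀ = 241.9; Q < K (proceeds forward)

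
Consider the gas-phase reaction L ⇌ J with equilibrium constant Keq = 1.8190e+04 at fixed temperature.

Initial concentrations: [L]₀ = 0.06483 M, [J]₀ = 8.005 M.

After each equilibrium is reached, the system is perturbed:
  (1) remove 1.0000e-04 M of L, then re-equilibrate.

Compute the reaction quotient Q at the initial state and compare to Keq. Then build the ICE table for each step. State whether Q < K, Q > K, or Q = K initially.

Q₀ = 123.5; Q < K (proceeds forward)

Q₀ = 123.5 vs Keq = 1.8190e+04 ⇒ Q<K, forward
Step 1:
                   L          J
  I          0.06483      8.005
  C         -0.06439    0.06439
  E       4.4362e-04      8.069
  solve Keq expr → x = 0.06439; check Q = 1.8190e+04
Then remove 1.0000e-04 M of L.
Step 2:
                   L          J
  I       3.4362e-04      8.069
  C       9.9995e-05 -9.9995e-05
  E       4.4361e-04      8.069
  solve Keq expr → x = -9.9995e-05; check Q = 1.8190e+04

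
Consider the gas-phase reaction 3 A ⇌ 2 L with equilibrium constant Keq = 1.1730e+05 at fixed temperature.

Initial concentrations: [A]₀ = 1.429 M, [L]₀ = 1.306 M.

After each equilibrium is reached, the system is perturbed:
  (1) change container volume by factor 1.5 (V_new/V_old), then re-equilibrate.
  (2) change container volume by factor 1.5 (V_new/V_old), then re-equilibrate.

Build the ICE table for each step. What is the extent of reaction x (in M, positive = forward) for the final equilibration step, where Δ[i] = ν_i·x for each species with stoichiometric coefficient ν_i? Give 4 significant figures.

Q₀ = 0.5845 vs Keq = 1.1730e+05 ⇒ Q<K, forward
Step 1:
                  A         L
  I           1.429     1.306
  C          -1.394    0.9294
  E         0.03492     2.235
  solve Keq expr → x = 0.4647; check Q = 1.1730e+05
Then change container volume by factor 1.5 (V_new/V_old).
Step 2:
                  A         L
  I         0.02328      1.49
  C        0.003343 -0.002229
  E         0.02663     1.488
  solve Keq expr → x = -0.001114; check Q = 1.1730e+05
Then change container volume by factor 1.5 (V_new/V_old).
Step 3:
                  A         L
  I         0.01775     0.992
  C        0.002546 -0.001697
  E          0.0203    0.9903
  solve Keq expr → x = -8.4854e-04; check Q = 1.1730e+05

x = -8.4854e-04 M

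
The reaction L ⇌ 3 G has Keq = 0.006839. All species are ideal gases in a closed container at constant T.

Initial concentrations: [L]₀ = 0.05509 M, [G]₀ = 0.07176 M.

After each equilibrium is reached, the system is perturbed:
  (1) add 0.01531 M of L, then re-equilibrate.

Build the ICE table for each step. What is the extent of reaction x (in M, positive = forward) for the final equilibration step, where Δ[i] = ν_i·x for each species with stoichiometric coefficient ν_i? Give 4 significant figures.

Q₀ = 0.006708 vs Keq = 0.006839 ⇒ Q<K, forward
Step 1:
                    L           G
  init        0.05509     0.07176
  Δ       -1.3532e-04  4.0597e-04
  eq          0.05495     0.07217
  solve Keq expr → x = 1.3532e-04; check Q = 0.006839
Then add 0.01531 M of L.
Step 2:
                    L           G
  init        0.07026     0.07217
  Δ         -0.001825    0.005476
  eq          0.06844     0.07764
  solve Keq expr → x = 0.001825; check Q = 0.006839

x = 0.001825 M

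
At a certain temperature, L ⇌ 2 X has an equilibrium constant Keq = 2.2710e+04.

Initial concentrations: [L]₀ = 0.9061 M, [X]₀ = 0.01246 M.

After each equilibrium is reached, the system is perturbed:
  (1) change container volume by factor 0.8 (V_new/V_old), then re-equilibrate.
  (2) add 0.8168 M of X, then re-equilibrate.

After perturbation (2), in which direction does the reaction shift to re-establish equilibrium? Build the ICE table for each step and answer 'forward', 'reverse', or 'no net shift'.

Direction: reverse

Q₀ = 1.7134e-04 vs Keq = 2.2710e+04 ⇒ Q<K, forward
Step 1:
                   L          X
  Initial     0.9061    0.01246
  Change      -0.906      1.812
  Equil   1.4656e-04      1.824
  solve Keq expr → x = 0.906; check Q = 2.2710e+04
Then change container volume by factor 0.8 (V_new/V_old).
Step 2:
                   L          X
  Initial 1.8320e-04       2.28
  Change  4.5781e-05 -9.1561e-05
  Equil   2.2898e-04       2.28
  solve Keq expr → x = -4.5781e-05; check Q = 2.2710e+04
Then add 0.8168 M of X.
Step 3:
                   L          X
  Initial 2.2898e-04      3.097
  Change  1.9331e-04 -3.8661e-04
  Equil   4.2228e-04      3.097
  solve Keq expr → x = -1.9331e-04; check Q = 2.2710e+04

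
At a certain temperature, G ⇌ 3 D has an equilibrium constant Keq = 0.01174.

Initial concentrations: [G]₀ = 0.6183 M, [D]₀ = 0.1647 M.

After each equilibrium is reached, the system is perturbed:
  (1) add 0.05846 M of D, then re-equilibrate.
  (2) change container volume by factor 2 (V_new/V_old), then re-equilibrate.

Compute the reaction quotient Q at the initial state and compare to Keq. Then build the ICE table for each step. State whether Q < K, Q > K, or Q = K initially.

Q₀ = 0.007226; Q < K (proceeds forward)

Q₀ = 0.007226 vs Keq = 0.01174 ⇒ Q<K, forward
Step 1:
                   G          D
  I           0.6183     0.1647
  C        -0.009315    0.02795
  E            0.609     0.1926
  solve Keq expr → x = 0.009315; check Q = 0.01174
Then add 0.05846 M of D.
Step 2:
                   G          D
  I            0.609     0.2511
  C          0.01883   -0.05649
  E           0.6278     0.1946
  solve Keq expr → x = -0.01883; check Q = 0.01174
Then change container volume by factor 2 (V_new/V_old).
Step 3:
                   G          D
  I           0.3139    0.09731
  C         -0.01805    0.05414
  E           0.2959     0.1514
  solve Keq expr → x = 0.01805; check Q = 0.01174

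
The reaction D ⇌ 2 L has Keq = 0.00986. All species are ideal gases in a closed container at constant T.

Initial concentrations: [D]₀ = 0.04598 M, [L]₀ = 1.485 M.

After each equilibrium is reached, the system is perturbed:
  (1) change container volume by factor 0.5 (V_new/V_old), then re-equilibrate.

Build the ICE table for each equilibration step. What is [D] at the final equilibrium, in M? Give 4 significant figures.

[D]_eq = 1.516 M

Q₀ = 47.96 vs Keq = 0.00986 ⇒ Q>K, reverse
Step 1:
                  D         L
  I         0.04598     1.485
  C          0.6996    -1.399
  E          0.7456   0.08574
  solve Keq expr → x = -0.6996; check Q = 0.00986
Then change container volume by factor 0.5 (V_new/V_old).
Step 2:
                  D         L
  I           1.491    0.1715
  C         0.02461  -0.04923
  E           1.516    0.1223
  solve Keq expr → x = -0.02461; check Q = 0.00986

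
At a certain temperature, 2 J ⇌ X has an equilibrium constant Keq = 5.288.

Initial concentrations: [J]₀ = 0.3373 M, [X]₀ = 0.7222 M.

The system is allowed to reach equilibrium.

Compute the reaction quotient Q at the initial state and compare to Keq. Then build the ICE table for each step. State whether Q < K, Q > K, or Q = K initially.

Q₀ = 6.348 vs Keq = 5.288 ⇒ Q>K, reverse
Step 1:
                   J          X
  init        0.3373     0.7222
  Δ          0.02858   -0.01429
  eq          0.3659     0.7079
  solve Keq expr → x = -0.01429; check Q = 5.288

Q₀ = 6.348; Q > K (proceeds reverse)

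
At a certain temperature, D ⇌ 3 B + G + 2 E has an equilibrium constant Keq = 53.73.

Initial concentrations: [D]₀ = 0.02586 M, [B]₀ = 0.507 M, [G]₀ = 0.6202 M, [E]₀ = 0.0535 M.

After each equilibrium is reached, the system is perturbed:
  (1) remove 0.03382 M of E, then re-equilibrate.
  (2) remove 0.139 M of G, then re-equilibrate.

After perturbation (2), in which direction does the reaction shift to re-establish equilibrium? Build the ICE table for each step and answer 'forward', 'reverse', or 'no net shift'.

Direction: forward

Q₀ = 0.008946 vs Keq = 53.73 ⇒ Q<K, forward
Step 1:
                    D           B           G           E
  I           0.02586       0.507      0.6202      0.0535
  C          -0.02583      0.0775     0.02583     0.05167
  E        2.6555e-05      0.5845       0.646      0.1052
  solve Keq expr → x = 0.02583; check Q = 53.73
Then remove 0.03382 M of E.
Step 2:
                    D           B           G           E
  I        2.6555e-05      0.5845       0.646     0.07135
  C       -1.4320e-05  4.2961e-05  1.4320e-05  2.8641e-05
  E        1.2235e-05      0.5845       0.646     0.07138
  solve Keq expr → x = 1.4320e-05; check Q = 53.73
Then remove 0.139 M of G.
Step 3:
                    D           B           G           E
  I        1.2235e-05      0.5845       0.507     0.07138
  C       -2.6305e-06  7.8915e-06  2.6305e-06  5.2610e-06
  E        9.6043e-06      0.5846      0.5071     0.07138
  solve Keq expr → x = 2.6305e-06; check Q = 53.73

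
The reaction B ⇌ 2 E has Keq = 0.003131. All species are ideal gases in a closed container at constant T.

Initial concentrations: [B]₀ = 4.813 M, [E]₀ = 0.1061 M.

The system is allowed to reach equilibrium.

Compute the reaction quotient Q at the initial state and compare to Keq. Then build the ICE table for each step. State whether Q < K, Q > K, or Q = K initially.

Q₀ = 0.002339 vs Keq = 0.003131 ⇒ Q<K, forward
Step 1:
                  B         E
  Initial     4.813    0.1061
  Change  -0.008276   0.01655
  Equil       4.805    0.1227
  solve Keq expr → x = 0.008276; check Q = 0.003131

Q₀ = 0.002339; Q < K (proceeds forward)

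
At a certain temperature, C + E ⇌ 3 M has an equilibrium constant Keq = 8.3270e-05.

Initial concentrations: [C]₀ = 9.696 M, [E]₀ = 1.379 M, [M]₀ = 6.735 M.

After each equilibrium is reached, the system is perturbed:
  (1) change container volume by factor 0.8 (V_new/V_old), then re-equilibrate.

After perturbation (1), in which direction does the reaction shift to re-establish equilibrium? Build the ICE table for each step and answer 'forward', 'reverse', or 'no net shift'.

Direction: reverse

Q₀ = 22.85 vs Keq = 8.3270e-05 ⇒ Q>K, reverse
Step 1:
                  C         E         M
  init        9.696     1.379     6.735
  Δ           2.194     2.194    -6.583
  eq          11.89     3.573    0.1524
  solve Keq expr → x = -2.194; check Q = 8.3270e-05
Then change container volume by factor 0.8 (V_new/V_old).
Step 2:
                  C         E         M
  init        14.86     4.467    0.1905
  Δ        0.004525  0.004525  -0.01358
  eq          14.87     4.471    0.1769
  solve Keq expr → x = -0.004525; check Q = 8.3270e-05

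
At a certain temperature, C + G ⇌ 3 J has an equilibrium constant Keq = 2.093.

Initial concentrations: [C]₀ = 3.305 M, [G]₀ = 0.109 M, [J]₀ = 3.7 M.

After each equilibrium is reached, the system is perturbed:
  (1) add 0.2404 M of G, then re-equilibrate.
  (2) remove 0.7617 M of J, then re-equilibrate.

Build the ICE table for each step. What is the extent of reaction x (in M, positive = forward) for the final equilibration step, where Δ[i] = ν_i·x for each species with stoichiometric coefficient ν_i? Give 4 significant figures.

x = 0.1944 M

Q₀ = 140.6 vs Keq = 2.093 ⇒ Q>K, reverse
Step 1:
                    C           G           J
  init          3.305       0.109         3.7
  Δ             0.626       0.626      -1.878
  eq            3.931       0.735       1.822
  solve Keq expr → x = -0.626; check Q = 2.093
Then add 0.2404 M of G.
Step 2:
                    C           G           J
  init          3.931      0.9754       1.822
  Δ          -0.04665    -0.04665      0.1399
  eq            3.884      0.9288       1.962
  solve Keq expr → x = 0.04665; check Q = 2.093
Then remove 0.7617 M of J.
Step 3:
                    C           G           J
  init          3.884      0.9288         1.2
  Δ           -0.1944     -0.1944      0.5832
  eq             3.69      0.7344       1.783
  solve Keq expr → x = 0.1944; check Q = 2.093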